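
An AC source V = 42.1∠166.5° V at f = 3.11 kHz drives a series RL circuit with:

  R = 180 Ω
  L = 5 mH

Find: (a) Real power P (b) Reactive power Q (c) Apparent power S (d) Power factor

Step 1 — Angular frequency: ω = 2π·f = 2π·3110 = 1.954e+04 rad/s.
Step 2 — Component impedances:
  R: Z = R = 180 Ω
  L: Z = jωL = j·1.954e+04·0.005 = 0 + j97.7 Ω
Step 3 — Series combination: Z_total = R + L = 180 + j97.7 Ω = 204.8∠28.5° Ω.
Step 4 — Source phasor: V = 42.1∠166.5° V = -40.94 + j9.828 V.
Step 5 — Current: I = V / Z = -0.1528 + j0.1375 A = 0.2056∠138.0° A.
Step 6 — Complex power: S = V·I* = 7.606 + j4.128 VA.
Step 7 — Real power: P = Re(S) = 7.606 W.
Step 8 — Reactive power: Q = Im(S) = 4.128 VAR.
Step 9 — Apparent power: |S| = 8.654 VA.
Step 10 — Power factor: PF = P/|S| = 0.8789 (lagging).

(a) P = 7.606 W  (b) Q = 4.128 VAR  (c) S = 8.654 VA  (d) PF = 0.8789 (lagging)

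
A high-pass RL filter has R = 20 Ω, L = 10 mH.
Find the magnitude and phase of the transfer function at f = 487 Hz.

Step 1 — Angular frequency: ω = 2π·487 = 3060 rad/s.
Step 2 — Transfer function: H(jω) = jωL/(R + jωL).
Step 3 — Numerator jωL = j·30.6; denominator R + jωL = 20 + j30.6.
Step 4 — H = 0.7007 + j0.458.
Step 5 — Magnitude: |H| = 0.8371 (-1.5 dB); phase: φ = 33.2°.

|H| = 0.8371 (-1.5 dB), φ = 33.2°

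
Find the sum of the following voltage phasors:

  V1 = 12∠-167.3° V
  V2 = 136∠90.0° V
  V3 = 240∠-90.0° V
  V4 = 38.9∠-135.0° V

Step 1 — Convert each phasor to rectangular form:
  V1 = 12·(cos(-167.3°) + j·sin(-167.3°)) = -11.71 - j2.638 V
  V2 = 136·(cos(90.0°) + j·sin(90.0°)) = 0 + j136 V
  V3 = 240·(cos(-90.0°) + j·sin(-90.0°)) = 0 - j240 V
  V4 = 38.9·(cos(-135.0°) + j·sin(-135.0°)) = -27.51 - j27.51 V
Step 2 — Sum components: V_total = -39.21 - j134.1 V.
Step 3 — Convert to polar: |V_total| = 139.8 V, ∠V_total = -106.3°.

V_total = 139.8∠-106.3° V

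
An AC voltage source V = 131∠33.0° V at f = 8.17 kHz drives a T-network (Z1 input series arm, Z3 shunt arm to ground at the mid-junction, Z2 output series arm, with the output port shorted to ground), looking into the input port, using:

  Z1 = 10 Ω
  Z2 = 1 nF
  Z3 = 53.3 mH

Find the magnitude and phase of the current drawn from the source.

Step 1 — Angular frequency: ω = 2π·f = 2π·8170 = 5.133e+04 rad/s.
Step 2 — Component impedances:
  Z1: Z = R = 10 Ω
  Z2: Z = 1/(jωC) = -j/(ω·C) = 0 - j1.948e+04 Ω
  Z3: Z = jωL = j·5.133e+04·0.0533 = 0 + j2736 Ω
Step 3 — With the output port shorted to ground, the output series arm Z2 runs from the junction to ground; the shunt arm Z3 also runs from the junction to ground. They appear in parallel: Z3 || Z2 = 0 + j3183 Ω.
Step 4 — Series with input arm Z1: Z_in = Z1 + (Z3 || Z2) = 10 + j3183 Ω = 3183∠89.8° Ω.
Step 5 — Source phasor: V = 131∠33.0° V = 109.9 + j71.35 V.
Step 6 — Ohm's law: I = V / Z_total = (109.9 + j71.35) / (10 + j3183) = 0.02252 - j0.03444 A.
Step 7 — Convert to polar: |I| = 0.04115 A, ∠I = -56.8°.

I = 0.04115∠-56.8° A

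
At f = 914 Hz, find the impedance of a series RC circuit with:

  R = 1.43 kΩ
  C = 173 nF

Step 1 — Angular frequency: ω = 2π·f = 2π·914 = 5743 rad/s.
Step 2 — Component impedances:
  R: Z = R = 1430 Ω
  C: Z = 1/(jωC) = -j/(ω·C) = 0 - j1007 Ω
Step 3 — Series combination: Z_total = R + C = 1430 - j1007 Ω = 1749∠-35.1° Ω.

Z = 1430 - j1007 Ω = 1749∠-35.1° Ω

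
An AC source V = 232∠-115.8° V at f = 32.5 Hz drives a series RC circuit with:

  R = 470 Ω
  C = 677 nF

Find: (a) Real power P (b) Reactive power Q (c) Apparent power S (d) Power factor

Step 1 — Angular frequency: ω = 2π·f = 2π·32.5 = 204.2 rad/s.
Step 2 — Component impedances:
  R: Z = R = 470 Ω
  C: Z = 1/(jωC) = -j/(ω·C) = 0 - j7233 Ω
Step 3 — Series combination: Z_total = R + C = 470 - j7233 Ω = 7249∠-86.3° Ω.
Step 4 — Source phasor: V = 232∠-115.8° V = -101 - j208.9 V.
Step 5 — Current: I = V / Z = 0.02785 - j0.01577 A = 0.03201∠-29.5° A.
Step 6 — Complex power: S = V·I* = 0.4814 - j7.41 VA.
Step 7 — Real power: P = Re(S) = 0.4814 W.
Step 8 — Reactive power: Q = Im(S) = -7.41 VAR.
Step 9 — Apparent power: |S| = 7.425 VA.
Step 10 — Power factor: PF = P/|S| = 0.06484 (leading).

(a) P = 0.4814 W  (b) Q = -7.41 VAR  (c) S = 7.425 VA  (d) PF = 0.06484 (leading)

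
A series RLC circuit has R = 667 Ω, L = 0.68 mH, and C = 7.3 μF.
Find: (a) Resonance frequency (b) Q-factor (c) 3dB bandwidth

Step 1 — Resonance condition Im(Z)=0 gives ω₀ = 1/√(LC).
Step 2 — ω₀ = 1/√(0.00068·7.3e-06) = 1.419e+04 rad/s.
Step 3 — f₀ = ω₀/(2π) = 2259 Hz.
Step 4 — Series Q: Q = ω₀L/R = 1.419e+04·0.00068/667 = 0.01447.
Step 5 — 3dB bandwidth: Δω = ω₀/Q = 9.809e+05 rad/s; BW = Δω/(2π) = 1.561e+05 Hz.

(a) f₀ = 2259 Hz  (b) Q = 0.01447  (c) BW = 1.561e+05 Hz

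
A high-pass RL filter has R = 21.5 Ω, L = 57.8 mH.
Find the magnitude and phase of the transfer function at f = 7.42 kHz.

Step 1 — Angular frequency: ω = 2π·7420 = 4.662e+04 rad/s.
Step 2 — Transfer function: H(jω) = jωL/(R + jωL).
Step 3 — Numerator jωL = j·2695; denominator R + jωL = 21.5 + j2695.
Step 4 — H = 0.9999 + j0.007978.
Step 5 — Magnitude: |H| = 1 (-0.0 dB); phase: φ = 0.5°.

|H| = 1 (-0.0 dB), φ = 0.5°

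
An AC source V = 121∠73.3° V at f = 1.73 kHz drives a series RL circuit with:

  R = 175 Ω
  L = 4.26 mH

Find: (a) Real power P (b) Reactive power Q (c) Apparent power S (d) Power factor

Step 1 — Angular frequency: ω = 2π·f = 2π·1730 = 1.087e+04 rad/s.
Step 2 — Component impedances:
  R: Z = R = 175 Ω
  L: Z = jωL = j·1.087e+04·0.00426 = 0 + j46.31 Ω
Step 3 — Series combination: Z_total = R + L = 175 + j46.31 Ω = 181∠14.8° Ω.
Step 4 — Source phasor: V = 121∠73.3° V = 34.77 + j115.9 V.
Step 5 — Current: I = V / Z = 0.3495 + j0.5698 A = 0.6684∠58.5° A.
Step 6 — Complex power: S = V·I* = 78.19 + j20.69 VA.
Step 7 — Real power: P = Re(S) = 78.19 W.
Step 8 — Reactive power: Q = Im(S) = 20.69 VAR.
Step 9 — Apparent power: |S| = 80.88 VA.
Step 10 — Power factor: PF = P/|S| = 0.9667 (lagging).

(a) P = 78.19 W  (b) Q = 20.69 VAR  (c) S = 80.88 VA  (d) PF = 0.9667 (lagging)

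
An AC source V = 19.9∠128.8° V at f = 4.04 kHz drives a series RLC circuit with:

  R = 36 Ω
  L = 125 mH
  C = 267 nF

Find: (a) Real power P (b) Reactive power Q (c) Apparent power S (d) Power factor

Step 1 — Angular frequency: ω = 2π·f = 2π·4040 = 2.538e+04 rad/s.
Step 2 — Component impedances:
  R: Z = R = 36 Ω
  L: Z = jωL = j·2.538e+04·0.125 = 0 + j3173 Ω
  C: Z = 1/(jωC) = -j/(ω·C) = 0 - j147.5 Ω
Step 3 — Series combination: Z_total = R + L + C = 36 + j3025 Ω = 3026∠89.3° Ω.
Step 4 — Source phasor: V = 19.9∠128.8° V = -12.47 + j15.51 V.
Step 5 — Current: I = V / Z = 0.005076 + j0.004182 A = 0.006577∠39.5° A.
Step 6 — Complex power: S = V·I* = 0.001557 + j0.1309 VA.
Step 7 — Real power: P = Re(S) = 0.001557 W.
Step 8 — Reactive power: Q = Im(S) = 0.1309 VAR.
Step 9 — Apparent power: |S| = 0.1309 VA.
Step 10 — Power factor: PF = P/|S| = 0.0119 (lagging).

(a) P = 0.001557 W  (b) Q = 0.1309 VAR  (c) S = 0.1309 VA  (d) PF = 0.0119 (lagging)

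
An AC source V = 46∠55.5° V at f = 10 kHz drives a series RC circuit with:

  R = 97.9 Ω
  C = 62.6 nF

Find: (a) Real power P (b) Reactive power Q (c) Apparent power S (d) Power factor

Step 1 — Angular frequency: ω = 2π·f = 2π·1e+04 = 6.283e+04 rad/s.
Step 2 — Component impedances:
  R: Z = R = 97.9 Ω
  C: Z = 1/(jωC) = -j/(ω·C) = 0 - j254.2 Ω
Step 3 — Series combination: Z_total = R + C = 97.9 - j254.2 Ω = 272.4∠-68.9° Ω.
Step 4 — Source phasor: V = 46∠55.5° V = 26.05 + j37.91 V.
Step 5 — Current: I = V / Z = -0.09549 + j0.1392 A = 0.1688∠124.4° A.
Step 6 — Complex power: S = V·I* = 2.791 - j7.248 VA.
Step 7 — Real power: P = Re(S) = 2.791 W.
Step 8 — Reactive power: Q = Im(S) = -7.248 VAR.
Step 9 — Apparent power: |S| = 7.767 VA.
Step 10 — Power factor: PF = P/|S| = 0.3593 (leading).

(a) P = 2.791 W  (b) Q = -7.248 VAR  (c) S = 7.767 VA  (d) PF = 0.3593 (leading)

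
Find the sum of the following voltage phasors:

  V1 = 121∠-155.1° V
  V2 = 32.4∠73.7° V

Step 1 — Convert each phasor to rectangular form:
  V1 = 121·(cos(-155.1°) + j·sin(-155.1°)) = -109.8 - j50.95 V
  V2 = 32.4·(cos(73.7°) + j·sin(73.7°)) = 9.094 + j31.1 V
Step 2 — Sum components: V_total = -100.7 - j19.85 V.
Step 3 — Convert to polar: |V_total| = 102.6 V, ∠V_total = -168.8°.

V_total = 102.6∠-168.8° V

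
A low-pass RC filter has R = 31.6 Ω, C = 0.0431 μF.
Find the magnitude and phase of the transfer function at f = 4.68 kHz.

Step 1 — Angular frequency: ω = 2π·4680 = 2.941e+04 rad/s.
Step 2 — Transfer function: H(jω) = 1/(1 + jωRC).
Step 3 — Denominator: 1 + jωRC = 1 + j·2.941e+04·31.6·4.31e-08 = 1 + j0.04005.
Step 4 — H = 0.9984 - j0.03998.
Step 5 — Magnitude: |H| = 0.9992 (-0.0 dB); phase: φ = -2.3°.

|H| = 0.9992 (-0.0 dB), φ = -2.3°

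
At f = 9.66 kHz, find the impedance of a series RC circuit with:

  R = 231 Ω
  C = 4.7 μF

Step 1 — Angular frequency: ω = 2π·f = 2π·9660 = 6.07e+04 rad/s.
Step 2 — Component impedances:
  R: Z = R = 231 Ω
  C: Z = 1/(jωC) = -j/(ω·C) = 0 - j3.505 Ω
Step 3 — Series combination: Z_total = R + C = 231 - j3.505 Ω = 231∠-0.9° Ω.

Z = 231 - j3.505 Ω = 231∠-0.9° Ω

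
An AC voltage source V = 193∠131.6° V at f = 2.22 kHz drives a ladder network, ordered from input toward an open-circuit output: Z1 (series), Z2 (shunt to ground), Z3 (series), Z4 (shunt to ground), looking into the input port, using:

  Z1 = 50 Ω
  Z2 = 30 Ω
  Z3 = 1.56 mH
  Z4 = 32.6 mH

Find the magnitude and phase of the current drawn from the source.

Step 1 — Angular frequency: ω = 2π·f = 2π·2220 = 1.395e+04 rad/s.
Step 2 — Component impedances:
  Z1: Z = R = 50 Ω
  Z2: Z = R = 30 Ω
  Z3: Z = jωL = j·1.395e+04·0.00156 = 0 + j21.76 Ω
  Z4: Z = jωL = j·1.395e+04·0.0326 = 0 + j454.7 Ω
Step 3 — Ladder network (open output): work backward from the far end, alternating series and parallel combinations. Z_in = 79.88 + j1.881 Ω = 79.9∠1.3° Ω.
Step 4 — Source phasor: V = 193∠131.6° V = -128.1 + j144.3 V.
Step 5 — Ohm's law: I = V / Z_total = (-128.1 + j144.3) / (79.88 + j1.881) = -1.561 + j1.843 A.
Step 6 — Convert to polar: |I| = 2.415 A, ∠I = 130.3°.

I = 2.415∠130.3° A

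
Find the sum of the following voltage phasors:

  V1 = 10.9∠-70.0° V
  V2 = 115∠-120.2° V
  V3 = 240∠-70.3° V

Step 1 — Convert each phasor to rectangular form:
  V1 = 10.9·(cos(-70.0°) + j·sin(-70.0°)) = 3.728 - j10.24 V
  V2 = 115·(cos(-120.2°) + j·sin(-120.2°)) = -57.85 - j99.39 V
  V3 = 240·(cos(-70.3°) + j·sin(-70.3°)) = 80.9 - j226 V
Step 2 — Sum components: V_total = 26.78 - j335.6 V.
Step 3 — Convert to polar: |V_total| = 336.7 V, ∠V_total = -85.4°.

V_total = 336.7∠-85.4° V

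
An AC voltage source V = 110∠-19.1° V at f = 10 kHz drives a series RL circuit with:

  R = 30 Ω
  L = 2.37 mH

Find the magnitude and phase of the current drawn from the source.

Step 1 — Angular frequency: ω = 2π·f = 2π·1e+04 = 6.283e+04 rad/s.
Step 2 — Component impedances:
  R: Z = R = 30 Ω
  L: Z = jωL = j·6.283e+04·0.00237 = 0 + j148.9 Ω
Step 3 — Series combination: Z_total = R + L = 30 + j148.9 Ω = 151.9∠78.6° Ω.
Step 4 — Source phasor: V = 110∠-19.1° V = 103.9 - j35.99 V.
Step 5 — Ohm's law: I = V / Z_total = (103.9 - j35.99) / (30 + j148.9) = -0.09714 - j0.7176 A.
Step 6 — Convert to polar: |I| = 0.7241 A, ∠I = -97.7°.

I = 0.7241∠-97.7° A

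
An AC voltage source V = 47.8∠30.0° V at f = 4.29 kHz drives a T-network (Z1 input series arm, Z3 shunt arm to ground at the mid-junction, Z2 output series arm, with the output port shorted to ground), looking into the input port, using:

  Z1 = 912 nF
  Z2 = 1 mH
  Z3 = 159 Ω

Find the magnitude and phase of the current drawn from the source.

Step 1 — Angular frequency: ω = 2π·f = 2π·4290 = 2.695e+04 rad/s.
Step 2 — Component impedances:
  Z1: Z = 1/(jωC) = -j/(ω·C) = 0 - j40.68 Ω
  Z2: Z = jωL = j·2.695e+04·0.001 = 0 + j26.95 Ω
  Z3: Z = R = 159 Ω
Step 3 — With the output port shorted to ground, the output series arm Z2 runs from the junction to ground; the shunt arm Z3 also runs from the junction to ground. They appear in parallel: Z3 || Z2 = 4.442 + j26.2 Ω.
Step 4 — Series with input arm Z1: Z_in = Z1 + (Z3 || Z2) = 4.442 - j14.48 Ω = 15.14∠-72.9° Ω.
Step 5 — Source phasor: V = 47.8∠30.0° V = 41.4 + j23.9 V.
Step 6 — Ohm's law: I = V / Z_total = (41.4 + j23.9) / (4.442 - j14.48) = -0.707 + j3.076 A.
Step 7 — Convert to polar: |I| = 3.157 A, ∠I = 102.9°.

I = 3.157∠102.9° A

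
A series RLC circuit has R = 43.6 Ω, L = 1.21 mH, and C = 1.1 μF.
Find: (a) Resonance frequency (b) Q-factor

Step 1 — Resonance condition Im(Z)=0 gives ω₀ = 1/√(LC).
Step 2 — ω₀ = 1/√(0.00121·1.1e-06) = 2.741e+04 rad/s.
Step 3 — f₀ = ω₀/(2π) = 4362 Hz.
Step 4 — Series Q: Q = ω₀L/R = 2.741e+04·0.00121/43.6 = 0.7607.

(a) f₀ = 4362 Hz  (b) Q = 0.7607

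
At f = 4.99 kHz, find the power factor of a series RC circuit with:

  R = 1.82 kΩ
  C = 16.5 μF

Step 1 — Angular frequency: ω = 2π·f = 2π·4990 = 3.135e+04 rad/s.
Step 2 — Component impedances:
  R: Z = R = 1820 Ω
  C: Z = 1/(jωC) = -j/(ω·C) = 0 - j1.933 Ω
Step 3 — Series combination: Z_total = R + C = 1820 - j1.933 Ω = 1820∠-0.1° Ω.
Step 4 — Power factor: PF = cos(φ) = Re(Z)/|Z| = 1820/1820 = 1.
Step 5 — Type: Im(Z) = -1.933 ⇒ leading (phase φ = -0.1°).

PF = 1 (leading, φ = -0.1°)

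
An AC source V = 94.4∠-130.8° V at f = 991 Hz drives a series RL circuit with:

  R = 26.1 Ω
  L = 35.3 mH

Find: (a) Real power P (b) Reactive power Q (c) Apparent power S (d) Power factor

Step 1 — Angular frequency: ω = 2π·f = 2π·991 = 6227 rad/s.
Step 2 — Component impedances:
  R: Z = R = 26.1 Ω
  L: Z = jωL = j·6227·0.0353 = 0 + j219.8 Ω
Step 3 — Series combination: Z_total = R + L = 26.1 + j219.8 Ω = 221.3∠83.2° Ω.
Step 4 — Source phasor: V = 94.4∠-130.8° V = -61.68 - j71.46 V.
Step 5 — Current: I = V / Z = -0.3535 + j0.2387 A = 0.4265∠146.0° A.
Step 6 — Complex power: S = V·I* = 4.747 + j39.98 VA.
Step 7 — Real power: P = Re(S) = 4.747 W.
Step 8 — Reactive power: Q = Im(S) = 39.98 VAR.
Step 9 — Apparent power: |S| = 40.26 VA.
Step 10 — Power factor: PF = P/|S| = 0.1179 (lagging).

(a) P = 4.747 W  (b) Q = 39.98 VAR  (c) S = 40.26 VA  (d) PF = 0.1179 (lagging)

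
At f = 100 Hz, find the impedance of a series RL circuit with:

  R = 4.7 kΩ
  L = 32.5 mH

Step 1 — Angular frequency: ω = 2π·f = 2π·100 = 628.3 rad/s.
Step 2 — Component impedances:
  R: Z = R = 4700 Ω
  L: Z = jωL = j·628.3·0.0325 = 0 + j20.42 Ω
Step 3 — Series combination: Z_total = R + L = 4700 + j20.42 Ω = 4700∠0.2° Ω.

Z = 4700 + j20.42 Ω = 4700∠0.2° Ω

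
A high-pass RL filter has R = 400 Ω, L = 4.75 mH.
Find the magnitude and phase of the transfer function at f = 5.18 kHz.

Step 1 — Angular frequency: ω = 2π·5180 = 3.255e+04 rad/s.
Step 2 — Transfer function: H(jω) = jωL/(R + jωL).
Step 3 — Numerator jωL = j·154.6; denominator R + jωL = 400 + j154.6.
Step 4 — H = 0.13 + j0.3363.
Step 5 — Magnitude: |H| = 0.3605 (-8.9 dB); phase: φ = 68.9°.

|H| = 0.3605 (-8.9 dB), φ = 68.9°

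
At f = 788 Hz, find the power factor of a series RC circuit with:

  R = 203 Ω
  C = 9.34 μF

Step 1 — Angular frequency: ω = 2π·f = 2π·788 = 4951 rad/s.
Step 2 — Component impedances:
  R: Z = R = 203 Ω
  C: Z = 1/(jωC) = -j/(ω·C) = 0 - j21.62 Ω
Step 3 — Series combination: Z_total = R + C = 203 - j21.62 Ω = 204.1∠-6.1° Ω.
Step 4 — Power factor: PF = cos(φ) = Re(Z)/|Z| = 203/204.15 = 0.9944.
Step 5 — Type: Im(Z) = -21.62 ⇒ leading (phase φ = -6.1°).

PF = 0.9944 (leading, φ = -6.1°)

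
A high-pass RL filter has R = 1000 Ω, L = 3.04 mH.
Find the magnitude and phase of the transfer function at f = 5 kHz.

Step 1 — Angular frequency: ω = 2π·5000 = 3.142e+04 rad/s.
Step 2 — Transfer function: H(jω) = jωL/(R + jωL).
Step 3 — Numerator jωL = j·95.5; denominator R + jωL = 1000 + j95.5.
Step 4 — H = 0.009039 + j0.09464.
Step 5 — Magnitude: |H| = 0.09507 (-20.4 dB); phase: φ = 84.5°.

|H| = 0.09507 (-20.4 dB), φ = 84.5°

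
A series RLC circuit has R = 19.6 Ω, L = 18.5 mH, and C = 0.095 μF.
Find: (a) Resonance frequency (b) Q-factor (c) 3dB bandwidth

Step 1 — Resonance condition Im(Z)=0 gives ω₀ = 1/√(LC).
Step 2 — ω₀ = 1/√(0.0185·9.5e-08) = 2.385e+04 rad/s.
Step 3 — f₀ = ω₀/(2π) = 3796 Hz.
Step 4 — Series Q: Q = ω₀L/R = 2.385e+04·0.0185/19.6 = 22.51.
Step 5 — 3dB bandwidth: Δω = ω₀/Q = 1059 rad/s; BW = Δω/(2π) = 168.6 Hz.

(a) f₀ = 3796 Hz  (b) Q = 22.51  (c) BW = 168.6 Hz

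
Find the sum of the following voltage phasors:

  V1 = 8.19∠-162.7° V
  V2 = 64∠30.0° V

Step 1 — Convert each phasor to rectangular form:
  V1 = 8.19·(cos(-162.7°) + j·sin(-162.7°)) = -7.819 - j2.436 V
  V2 = 64·(cos(30.0°) + j·sin(30.0°)) = 55.43 + j32 V
Step 2 — Sum components: V_total = 47.61 + j29.56 V.
Step 3 — Convert to polar: |V_total| = 56.04 V, ∠V_total = 31.8°.

V_total = 56.04∠31.8° V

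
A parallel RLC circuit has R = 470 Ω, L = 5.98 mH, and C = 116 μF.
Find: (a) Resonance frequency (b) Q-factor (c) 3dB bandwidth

Step 1 — Resonance: ω₀ = 1/√(LC) = 1/√(0.00598·0.000116) = 1201 rad/s.
Step 2 — f₀ = ω₀/(2π) = 191.1 Hz.
Step 3 — Parallel Q: Q = R/(ω₀L) = 470/(1201·0.00598) = 65.46.
Step 4 — Bandwidth: Δω = ω₀/Q = 18.34 rad/s; BW = Δω/(2π) = 2.919 Hz.

(a) f₀ = 191.1 Hz  (b) Q = 65.46  (c) BW = 2.919 Hz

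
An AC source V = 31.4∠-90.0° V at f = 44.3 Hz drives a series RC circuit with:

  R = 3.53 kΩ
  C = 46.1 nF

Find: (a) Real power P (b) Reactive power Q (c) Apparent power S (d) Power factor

Step 1 — Angular frequency: ω = 2π·f = 2π·44.3 = 278.3 rad/s.
Step 2 — Component impedances:
  R: Z = R = 3530 Ω
  C: Z = 1/(jωC) = -j/(ω·C) = 0 - j7.793e+04 Ω
Step 3 — Series combination: Z_total = R + C = 3530 - j7.793e+04 Ω = 7.801e+04∠-87.4° Ω.
Step 4 — Source phasor: V = 31.4∠-90.0° V = 0 - j31.4 V.
Step 5 — Current: I = V / Z = 0.0004021 - j1.821e-05 A = 0.0004025∠-2.6° A.
Step 6 — Complex power: S = V·I* = 0.0005719 - j0.01263 VA.
Step 7 — Real power: P = Re(S) = 0.0005719 W.
Step 8 — Reactive power: Q = Im(S) = -0.01263 VAR.
Step 9 — Apparent power: |S| = 0.01264 VA.
Step 10 — Power factor: PF = P/|S| = 0.04525 (leading).

(a) P = 0.0005719 W  (b) Q = -0.01263 VAR  (c) S = 0.01264 VA  (d) PF = 0.04525 (leading)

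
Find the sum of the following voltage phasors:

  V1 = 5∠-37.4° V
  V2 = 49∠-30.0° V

Step 1 — Convert each phasor to rectangular form:
  V1 = 5·(cos(-37.4°) + j·sin(-37.4°)) = 3.972 - j3.037 V
  V2 = 49·(cos(-30.0°) + j·sin(-30.0°)) = 42.44 - j24.5 V
Step 2 — Sum components: V_total = 46.41 - j27.54 V.
Step 3 — Convert to polar: |V_total| = 53.96 V, ∠V_total = -30.7°.

V_total = 53.96∠-30.7° V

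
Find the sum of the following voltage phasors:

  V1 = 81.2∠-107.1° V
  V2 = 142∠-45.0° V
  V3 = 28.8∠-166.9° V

Step 1 — Convert each phasor to rectangular form:
  V1 = 81.2·(cos(-107.1°) + j·sin(-107.1°)) = -23.88 - j77.61 V
  V2 = 142·(cos(-45.0°) + j·sin(-45.0°)) = 100.4 - j100.4 V
  V3 = 28.8·(cos(-166.9°) + j·sin(-166.9°)) = -28.05 - j6.528 V
Step 2 — Sum components: V_total = 48.48 - j184.5 V.
Step 3 — Convert to polar: |V_total| = 190.8 V, ∠V_total = -75.3°.

V_total = 190.8∠-75.3° V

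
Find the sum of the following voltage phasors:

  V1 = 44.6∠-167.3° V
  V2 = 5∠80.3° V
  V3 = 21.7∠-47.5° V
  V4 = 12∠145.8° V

Step 1 — Convert each phasor to rectangular form:
  V1 = 44.6·(cos(-167.3°) + j·sin(-167.3°)) = -43.51 - j9.805 V
  V2 = 5·(cos(80.3°) + j·sin(80.3°)) = 0.8424 + j4.929 V
  V3 = 21.7·(cos(-47.5°) + j·sin(-47.5°)) = 14.66 - j16 V
  V4 = 12·(cos(145.8°) + j·sin(145.8°)) = -9.925 + j6.745 V
Step 2 — Sum components: V_total = -37.93 - j14.13 V.
Step 3 — Convert to polar: |V_total| = 40.48 V, ∠V_total = -159.6°.

V_total = 40.48∠-159.6° V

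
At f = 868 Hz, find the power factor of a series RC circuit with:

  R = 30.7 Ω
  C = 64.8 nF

Step 1 — Angular frequency: ω = 2π·f = 2π·868 = 5454 rad/s.
Step 2 — Component impedances:
  R: Z = R = 30.7 Ω
  C: Z = 1/(jωC) = -j/(ω·C) = 0 - j2830 Ω
Step 3 — Series combination: Z_total = R + C = 30.7 - j2830 Ω = 2830∠-89.4° Ω.
Step 4 — Power factor: PF = cos(φ) = Re(Z)/|Z| = 30.7/2830 = 0.01085.
Step 5 — Type: Im(Z) = -2830 ⇒ leading (phase φ = -89.4°).

PF = 0.01085 (leading, φ = -89.4°)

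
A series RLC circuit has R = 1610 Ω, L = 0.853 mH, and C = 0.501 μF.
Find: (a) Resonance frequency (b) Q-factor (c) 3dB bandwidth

Step 1 — Resonance: ω₀ = 1/√(LC) = 1/√(0.000853·5.01e-07) = 4.837e+04 rad/s.
Step 2 — f₀ = ω₀/(2π) = 7699 Hz.
Step 3 — Series Q: Q = ω₀L/R = 4.837e+04·0.000853/1610 = 0.02563.
Step 4 — Bandwidth: Δω = ω₀/Q = 1.887e+06 rad/s; BW = Δω/(2π) = 3.004e+05 Hz.

(a) f₀ = 7699 Hz  (b) Q = 0.02563  (c) BW = 3.004e+05 Hz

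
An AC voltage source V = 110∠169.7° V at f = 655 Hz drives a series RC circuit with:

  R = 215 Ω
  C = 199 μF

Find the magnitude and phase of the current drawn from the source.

Step 1 — Angular frequency: ω = 2π·f = 2π·655 = 4115 rad/s.
Step 2 — Component impedances:
  R: Z = R = 215 Ω
  C: Z = 1/(jωC) = -j/(ω·C) = 0 - j1.221 Ω
Step 3 — Series combination: Z_total = R + C = 215 - j1.221 Ω = 215∠-0.3° Ω.
Step 4 — Source phasor: V = 110∠169.7° V = -108.2 + j19.67 V.
Step 5 — Ohm's law: I = V / Z_total = (-108.2 + j19.67) / (215 - j1.221) = -0.5039 + j0.08862 A.
Step 6 — Convert to polar: |I| = 0.5116 A, ∠I = 170.0°.

I = 0.5116∠170.0° A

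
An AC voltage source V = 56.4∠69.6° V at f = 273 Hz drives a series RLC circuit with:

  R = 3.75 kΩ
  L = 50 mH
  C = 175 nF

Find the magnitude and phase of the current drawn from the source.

Step 1 — Angular frequency: ω = 2π·f = 2π·273 = 1715 rad/s.
Step 2 — Component impedances:
  R: Z = R = 3750 Ω
  L: Z = jωL = j·1715·0.05 = 0 + j85.77 Ω
  C: Z = 1/(jωC) = -j/(ω·C) = 0 - j3331 Ω
Step 3 — Series combination: Z_total = R + L + C = 3750 - j3246 Ω = 4959∠-40.9° Ω.
Step 4 — Source phasor: V = 56.4∠69.6° V = 19.66 + j52.86 V.
Step 5 — Ohm's law: I = V / Z_total = (19.66 + j52.86) / (3750 - j3246) = -0.003978 + j0.01065 A.
Step 6 — Convert to polar: |I| = 0.01137 A, ∠I = 110.5°.

I = 0.01137∠110.5° A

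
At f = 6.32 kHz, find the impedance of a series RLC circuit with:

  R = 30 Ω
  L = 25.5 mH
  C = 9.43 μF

Step 1 — Angular frequency: ω = 2π·f = 2π·6320 = 3.971e+04 rad/s.
Step 2 — Component impedances:
  R: Z = R = 30 Ω
  L: Z = jωL = j·3.971e+04·0.0255 = 0 + j1013 Ω
  C: Z = 1/(jωC) = -j/(ω·C) = 0 - j2.67 Ω
Step 3 — Series combination: Z_total = R + L + C = 30 + j1010 Ω = 1010∠88.3° Ω.

Z = 30 + j1010 Ω = 1010∠88.3° Ω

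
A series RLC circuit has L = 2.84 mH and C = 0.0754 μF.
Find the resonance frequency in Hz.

Step 1 — Resonance condition Im(Z)=0 gives ω₀ = 1/√(LC).
Step 2 — ω₀ = 1/√(0.00284·7.54e-08) = 6.834e+04 rad/s.
Step 3 — f₀ = ω₀/(2π) = 1.088e+04 Hz.

f₀ = 1.088e+04 Hz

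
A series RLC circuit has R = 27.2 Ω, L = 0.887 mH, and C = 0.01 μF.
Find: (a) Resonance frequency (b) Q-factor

Step 1 — Resonance condition Im(Z)=0 gives ω₀ = 1/√(LC).
Step 2 — ω₀ = 1/√(0.000887·1e-08) = 3.358e+05 rad/s.
Step 3 — f₀ = ω₀/(2π) = 5.344e+04 Hz.
Step 4 — Series Q: Q = ω₀L/R = 3.358e+05·0.000887/27.2 = 10.95.

(a) f₀ = 5.344e+04 Hz  (b) Q = 10.95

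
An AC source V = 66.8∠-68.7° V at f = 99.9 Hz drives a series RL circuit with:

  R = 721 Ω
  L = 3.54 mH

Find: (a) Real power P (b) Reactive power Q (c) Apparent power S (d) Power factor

Step 1 — Angular frequency: ω = 2π·f = 2π·99.9 = 627.7 rad/s.
Step 2 — Component impedances:
  R: Z = R = 721 Ω
  L: Z = jωL = j·627.7·0.00354 = 0 + j2.222 Ω
Step 3 — Series combination: Z_total = R + L = 721 + j2.222 Ω = 721∠0.2° Ω.
Step 4 — Source phasor: V = 66.8∠-68.7° V = 24.27 - j62.24 V.
Step 5 — Current: I = V / Z = 0.03339 - j0.08642 A = 0.09265∠-68.9° A.
Step 6 — Complex power: S = V·I* = 6.189 + j0.01907 VA.
Step 7 — Real power: P = Re(S) = 6.189 W.
Step 8 — Reactive power: Q = Im(S) = 0.01907 VAR.
Step 9 — Apparent power: |S| = 6.189 VA.
Step 10 — Power factor: PF = P/|S| = 1 (lagging).

(a) P = 6.189 W  (b) Q = 0.01907 VAR  (c) S = 6.189 VA  (d) PF = 1 (lagging)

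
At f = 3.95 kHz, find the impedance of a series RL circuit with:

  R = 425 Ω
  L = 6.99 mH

Step 1 — Angular frequency: ω = 2π·f = 2π·3950 = 2.482e+04 rad/s.
Step 2 — Component impedances:
  R: Z = R = 425 Ω
  L: Z = jωL = j·2.482e+04·0.00699 = 0 + j173.5 Ω
Step 3 — Series combination: Z_total = R + L = 425 + j173.5 Ω = 459∠22.2° Ω.

Z = 425 + j173.5 Ω = 459∠22.2° Ω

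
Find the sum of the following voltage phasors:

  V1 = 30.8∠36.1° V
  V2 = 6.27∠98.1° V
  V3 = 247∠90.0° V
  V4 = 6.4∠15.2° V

Step 1 — Convert each phasor to rectangular form:
  V1 = 30.8·(cos(36.1°) + j·sin(36.1°)) = 24.89 + j18.15 V
  V2 = 6.27·(cos(98.1°) + j·sin(98.1°)) = -0.8835 + j6.207 V
  V3 = 247·(cos(90.0°) + j·sin(90.0°)) = 0 + j247 V
  V4 = 6.4·(cos(15.2°) + j·sin(15.2°)) = 6.176 + j1.678 V
Step 2 — Sum components: V_total = 30.18 + j273 V.
Step 3 — Convert to polar: |V_total| = 274.7 V, ∠V_total = 83.7°.

V_total = 274.7∠83.7° V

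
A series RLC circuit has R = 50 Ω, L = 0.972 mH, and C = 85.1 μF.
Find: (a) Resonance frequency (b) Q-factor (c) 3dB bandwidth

Step 1 — Resonance condition Im(Z)=0 gives ω₀ = 1/√(LC).
Step 2 — ω₀ = 1/√(0.000972·8.51e-05) = 3477 rad/s.
Step 3 — f₀ = ω₀/(2π) = 553.4 Hz.
Step 4 — Series Q: Q = ω₀L/R = 3477·0.000972/50 = 0.06759.
Step 5 — 3dB bandwidth: Δω = ω₀/Q = 5.144e+04 rad/s; BW = Δω/(2π) = 8187 Hz.

(a) f₀ = 553.4 Hz  (b) Q = 0.06759  (c) BW = 8187 Hz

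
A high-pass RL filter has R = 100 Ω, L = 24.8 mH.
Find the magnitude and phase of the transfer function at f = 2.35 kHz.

Step 1 — Angular frequency: ω = 2π·2350 = 1.477e+04 rad/s.
Step 2 — Transfer function: H(jω) = jωL/(R + jωL).
Step 3 — Numerator jωL = j·366.2; denominator R + jωL = 100 + j366.2.
Step 4 — H = 0.9306 + j0.2541.
Step 5 — Magnitude: |H| = 0.9647 (-0.3 dB); phase: φ = 15.3°.

|H| = 0.9647 (-0.3 dB), φ = 15.3°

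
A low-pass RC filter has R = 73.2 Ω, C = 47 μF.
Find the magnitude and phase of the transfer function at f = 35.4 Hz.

Step 1 — Angular frequency: ω = 2π·35.4 = 222.4 rad/s.
Step 2 — Transfer function: H(jω) = 1/(1 + jωRC).
Step 3 — Denominator: 1 + jωRC = 1 + j·222.4·73.2·4.7e-05 = 1 + j0.7652.
Step 4 — H = 0.6307 - j0.4826.
Step 5 — Magnitude: |H| = 0.7942 (-2.0 dB); phase: φ = -37.4°.

|H| = 0.7942 (-2.0 dB), φ = -37.4°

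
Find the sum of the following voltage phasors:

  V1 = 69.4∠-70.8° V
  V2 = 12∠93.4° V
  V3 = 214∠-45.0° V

Step 1 — Convert each phasor to rectangular form:
  V1 = 69.4·(cos(-70.8°) + j·sin(-70.8°)) = 22.82 - j65.54 V
  V2 = 12·(cos(93.4°) + j·sin(93.4°)) = -0.7117 + j11.98 V
  V3 = 214·(cos(-45.0°) + j·sin(-45.0°)) = 151.3 - j151.3 V
Step 2 — Sum components: V_total = 173.4 - j204.9 V.
Step 3 — Convert to polar: |V_total| = 268.4 V, ∠V_total = -49.8°.

V_total = 268.4∠-49.8° V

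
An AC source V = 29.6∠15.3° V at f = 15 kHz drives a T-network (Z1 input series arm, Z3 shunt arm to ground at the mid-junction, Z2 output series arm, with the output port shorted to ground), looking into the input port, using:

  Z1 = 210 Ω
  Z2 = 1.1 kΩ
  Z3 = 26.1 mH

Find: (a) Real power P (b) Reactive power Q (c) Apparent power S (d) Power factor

Step 1 — Angular frequency: ω = 2π·f = 2π·1.5e+04 = 9.425e+04 rad/s.
Step 2 — Component impedances:
  Z1: Z = R = 210 Ω
  Z2: Z = R = 1100 Ω
  Z3: Z = jωL = j·9.425e+04·0.0261 = 0 + j2460 Ω
Step 3 — With the output port shorted to ground, the output series arm Z2 runs from the junction to ground; the shunt arm Z3 also runs from the junction to ground. They appear in parallel: Z3 || Z2 = 916.7 + j409.9 Ω.
Step 4 — Series with input arm Z1: Z_in = Z1 + (Z3 || Z2) = 1127 + j409.9 Ω = 1199∠20.0° Ω.
Step 5 — Source phasor: V = 29.6∠15.3° V = 28.55 + j7.811 V.
Step 6 — Current: I = V / Z = 0.02461 - j0.00202 A = 0.02469∠-4.7° A.
Step 7 — Complex power: S = V·I* = 0.6867 + j0.2499 VA.
Step 8 — Real power: P = Re(S) = 0.6867 W.
Step 9 — Reactive power: Q = Im(S) = 0.2499 VAR.
Step 10 — Apparent power: |S| = 0.7308 VA.
Step 11 — Power factor: PF = P/|S| = 0.9397 (lagging).

(a) P = 0.6867 W  (b) Q = 0.2499 VAR  (c) S = 0.7308 VA  (d) PF = 0.9397 (lagging)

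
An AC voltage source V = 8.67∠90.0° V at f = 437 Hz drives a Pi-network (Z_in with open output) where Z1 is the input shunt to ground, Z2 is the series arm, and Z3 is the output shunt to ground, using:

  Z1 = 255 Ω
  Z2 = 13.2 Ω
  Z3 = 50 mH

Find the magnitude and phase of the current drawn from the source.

Step 1 — Angular frequency: ω = 2π·f = 2π·437 = 2746 rad/s.
Step 2 — Component impedances:
  Z1: Z = R = 255 Ω
  Z2: Z = R = 13.2 Ω
  Z3: Z = jωL = j·2746·0.05 = 0 + j137.3 Ω
Step 3 — With open output, the series arm Z2 and the output shunt Z3 appear in series to ground: Z2 + Z3 = 13.2 + j137.3 Ω.
Step 4 — Parallel with input shunt Z1: Z_in = Z1 || (Z2 + Z3) = 62.89 + j98.34 Ω = 116.7∠57.4° Ω.
Step 5 — Source phasor: V = 8.67∠90.0° V = 0 + j8.67 V.
Step 6 — Ohm's law: I = V / Z_total = (0 + j8.67) / (62.89 + j98.34) = 0.06257 + j0.04002 A.
Step 7 — Convert to polar: |I| = 0.07427 A, ∠I = 32.6°.

I = 0.07427∠32.6° A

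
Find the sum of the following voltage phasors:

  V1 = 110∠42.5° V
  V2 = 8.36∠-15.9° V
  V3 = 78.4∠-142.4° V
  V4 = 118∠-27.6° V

Step 1 — Convert each phasor to rectangular form:
  V1 = 110·(cos(42.5°) + j·sin(42.5°)) = 81.1 + j74.31 V
  V2 = 8.36·(cos(-15.9°) + j·sin(-15.9°)) = 8.04 - j2.29 V
  V3 = 78.4·(cos(-142.4°) + j·sin(-142.4°)) = -62.12 - j47.84 V
  V4 = 118·(cos(-27.6°) + j·sin(-27.6°)) = 104.6 - j54.67 V
Step 2 — Sum components: V_total = 131.6 - j30.48 V.
Step 3 — Convert to polar: |V_total| = 135.1 V, ∠V_total = -13.0°.

V_total = 135.1∠-13.0° V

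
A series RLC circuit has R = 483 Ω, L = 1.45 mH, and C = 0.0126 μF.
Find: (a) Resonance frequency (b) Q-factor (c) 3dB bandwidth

Step 1 — Resonance: ω₀ = 1/√(LC) = 1/√(0.00145·1.26e-08) = 2.34e+05 rad/s.
Step 2 — f₀ = ω₀/(2π) = 3.723e+04 Hz.
Step 3 — Series Q: Q = ω₀L/R = 2.34e+05·0.00145/483 = 0.7023.
Step 4 — Bandwidth: Δω = ω₀/Q = 3.331e+05 rad/s; BW = Δω/(2π) = 5.302e+04 Hz.

(a) f₀ = 3.723e+04 Hz  (b) Q = 0.7023  (c) BW = 5.302e+04 Hz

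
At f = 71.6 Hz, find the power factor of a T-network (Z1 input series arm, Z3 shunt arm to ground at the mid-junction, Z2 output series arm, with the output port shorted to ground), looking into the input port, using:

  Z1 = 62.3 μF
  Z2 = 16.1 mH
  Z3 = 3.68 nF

Step 1 — Angular frequency: ω = 2π·f = 2π·71.6 = 449.9 rad/s.
Step 2 — Component impedances:
  Z1: Z = 1/(jωC) = -j/(ω·C) = 0 - j35.68 Ω
  Z2: Z = jωL = j·449.9·0.0161 = 0 + j7.243 Ω
  Z3: Z = 1/(jωC) = -j/(ω·C) = 0 - j6.04e+05 Ω
Step 3 — With the output port shorted to ground, the output series arm Z2 runs from the junction to ground; the shunt arm Z3 also runs from the junction to ground. They appear in parallel: Z3 || Z2 = 0 + j7.243 Ω.
Step 4 — Series with input arm Z1: Z_in = Z1 + (Z3 || Z2) = 0 - j28.44 Ω = 28.44∠-90.0° Ω.
Step 5 — Power factor: PF = cos(φ) = Re(Z)/|Z| = 0/28.44 = 0.
Step 6 — Type: Im(Z) = -28.44 ⇒ leading (phase φ = -90.0°).

PF = 0 (leading, φ = -90.0°)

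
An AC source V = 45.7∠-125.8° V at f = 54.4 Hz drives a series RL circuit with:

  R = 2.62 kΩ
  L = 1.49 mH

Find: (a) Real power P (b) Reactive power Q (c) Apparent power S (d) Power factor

Step 1 — Angular frequency: ω = 2π·f = 2π·54.4 = 341.8 rad/s.
Step 2 — Component impedances:
  R: Z = R = 2620 Ω
  L: Z = jωL = j·341.8·0.00149 = 0 + j0.5093 Ω
Step 3 — Series combination: Z_total = R + L = 2620 + j0.5093 Ω = 2620∠0.0° Ω.
Step 4 — Source phasor: V = 45.7∠-125.8° V = -26.73 - j37.07 V.
Step 5 — Current: I = V / Z = -0.01021 - j0.01415 A = 0.01744∠-125.8° A.
Step 6 — Complex power: S = V·I* = 0.7971 + j0.000155 VA.
Step 7 — Real power: P = Re(S) = 0.7971 W.
Step 8 — Reactive power: Q = Im(S) = 0.000155 VAR.
Step 9 — Apparent power: |S| = 0.7971 VA.
Step 10 — Power factor: PF = P/|S| = 1 (lagging).

(a) P = 0.7971 W  (b) Q = 0.000155 VAR  (c) S = 0.7971 VA  (d) PF = 1 (lagging)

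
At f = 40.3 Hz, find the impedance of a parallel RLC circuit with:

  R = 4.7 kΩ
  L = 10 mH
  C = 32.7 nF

Step 1 — Angular frequency: ω = 2π·f = 2π·40.3 = 253.2 rad/s.
Step 2 — Component impedances:
  R: Z = R = 4700 Ω
  L: Z = jωL = j·253.2·0.01 = 0 + j2.532 Ω
  C: Z = 1/(jωC) = -j/(ω·C) = 0 - j1.208e+05 Ω
Step 3 — Parallel combination: 1/Z_total = 1/R + 1/L + 1/C; Z_total = 0.001364 + j2.532 Ω = 2.532∠90.0° Ω.

Z = 0.001364 + j2.532 Ω = 2.532∠90.0° Ω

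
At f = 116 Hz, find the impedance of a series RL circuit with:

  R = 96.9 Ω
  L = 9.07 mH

Step 1 — Angular frequency: ω = 2π·f = 2π·116 = 728.8 rad/s.
Step 2 — Component impedances:
  R: Z = R = 96.9 Ω
  L: Z = jωL = j·728.8·0.00907 = 0 + j6.611 Ω
Step 3 — Series combination: Z_total = R + L = 96.9 + j6.611 Ω = 97.13∠3.9° Ω.

Z = 96.9 + j6.611 Ω = 97.13∠3.9° Ω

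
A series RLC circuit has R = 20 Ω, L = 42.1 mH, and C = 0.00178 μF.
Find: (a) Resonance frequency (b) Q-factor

Step 1 — Resonance condition Im(Z)=0 gives ω₀ = 1/√(LC).
Step 2 — ω₀ = 1/√(0.0421·1.78e-09) = 1.155e+05 rad/s.
Step 3 — f₀ = ω₀/(2π) = 1.839e+04 Hz.
Step 4 — Series Q: Q = ω₀L/R = 1.155e+05·0.0421/20 = 243.2.

(a) f₀ = 1.839e+04 Hz  (b) Q = 243.2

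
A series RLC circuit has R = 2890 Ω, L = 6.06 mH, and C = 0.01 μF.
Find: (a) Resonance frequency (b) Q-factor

Step 1 — Resonance condition Im(Z)=0 gives ω₀ = 1/√(LC).
Step 2 — ω₀ = 1/√(0.00606·1e-08) = 1.285e+05 rad/s.
Step 3 — f₀ = ω₀/(2π) = 2.044e+04 Hz.
Step 4 — Series Q: Q = ω₀L/R = 1.285e+05·0.00606/2890 = 0.2694.

(a) f₀ = 2.044e+04 Hz  (b) Q = 0.2694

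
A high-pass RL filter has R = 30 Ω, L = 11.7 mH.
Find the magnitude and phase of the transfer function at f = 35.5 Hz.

Step 1 — Angular frequency: ω = 2π·35.5 = 223.1 rad/s.
Step 2 — Transfer function: H(jω) = jωL/(R + jωL).
Step 3 — Numerator jωL = j·2.61; denominator R + jωL = 30 + j2.61.
Step 4 — H = 0.007511 + j0.08634.
Step 5 — Magnitude: |H| = 0.08666 (-21.2 dB); phase: φ = 85.0°.

|H| = 0.08666 (-21.2 dB), φ = 85.0°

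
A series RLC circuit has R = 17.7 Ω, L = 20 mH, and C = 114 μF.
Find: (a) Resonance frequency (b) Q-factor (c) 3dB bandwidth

Step 1 — Resonance: ω₀ = 1/√(LC) = 1/√(0.02·0.000114) = 662.3 rad/s.
Step 2 — f₀ = ω₀/(2π) = 105.4 Hz.
Step 3 — Series Q: Q = ω₀L/R = 662.3·0.02/17.7 = 0.7483.
Step 4 — Bandwidth: Δω = ω₀/Q = 885 rad/s; BW = Δω/(2π) = 140.9 Hz.

(a) f₀ = 105.4 Hz  (b) Q = 0.7483  (c) BW = 140.9 Hz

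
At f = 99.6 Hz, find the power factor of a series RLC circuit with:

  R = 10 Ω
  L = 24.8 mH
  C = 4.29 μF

Step 1 — Angular frequency: ω = 2π·f = 2π·99.6 = 625.8 rad/s.
Step 2 — Component impedances:
  R: Z = R = 10 Ω
  L: Z = jωL = j·625.8·0.0248 = 0 + j15.52 Ω
  C: Z = 1/(jωC) = -j/(ω·C) = 0 - j372.5 Ω
Step 3 — Series combination: Z_total = R + L + C = 10 - j357 Ω = 357.1∠-88.4° Ω.
Step 4 — Power factor: PF = cos(φ) = Re(Z)/|Z| = 10/357.1 = 0.028.
Step 5 — Type: Im(Z) = -357 ⇒ leading (phase φ = -88.4°).

PF = 0.028 (leading, φ = -88.4°)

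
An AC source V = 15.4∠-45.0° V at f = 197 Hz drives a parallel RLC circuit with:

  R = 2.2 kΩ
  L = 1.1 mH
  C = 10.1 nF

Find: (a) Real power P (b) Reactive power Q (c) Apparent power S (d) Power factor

Step 1 — Angular frequency: ω = 2π·f = 2π·197 = 1238 rad/s.
Step 2 — Component impedances:
  R: Z = R = 2200 Ω
  L: Z = jωL = j·1238·0.0011 = 0 + j1.362 Ω
  C: Z = 1/(jωC) = -j/(ω·C) = 0 - j7.999e+04 Ω
Step 3 — Parallel combination: 1/Z_total = 1/R + 1/L + 1/C; Z_total = 0.0008427 + j1.362 Ω = 1.362∠90.0° Ω.
Step 4 — Source phasor: V = 15.4∠-45.0° V = 10.89 - j10.89 V.
Step 5 — Current: I = V / Z = -7.993 - j8.003 A = 11.31∠-135.0° A.
Step 6 — Complex power: S = V·I* = 0.1078 + j174.2 VA.
Step 7 — Real power: P = Re(S) = 0.1078 W.
Step 8 — Reactive power: Q = Im(S) = 174.2 VAR.
Step 9 — Apparent power: |S| = 174.2 VA.
Step 10 — Power factor: PF = P/|S| = 0.0006189 (lagging).

(a) P = 0.1078 W  (b) Q = 174.2 VAR  (c) S = 174.2 VA  (d) PF = 0.0006189 (lagging)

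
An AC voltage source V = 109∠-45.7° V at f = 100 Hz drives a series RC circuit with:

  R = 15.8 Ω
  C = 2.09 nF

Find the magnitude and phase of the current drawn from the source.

Step 1 — Angular frequency: ω = 2π·f = 2π·100 = 628.3 rad/s.
Step 2 — Component impedances:
  R: Z = R = 15.8 Ω
  C: Z = 1/(jωC) = -j/(ω·C) = 0 - j7.615e+05 Ω
Step 3 — Series combination: Z_total = R + C = 15.8 - j7.615e+05 Ω = 7.615e+05∠-90.0° Ω.
Step 4 — Source phasor: V = 109∠-45.7° V = 76.13 - j78.01 V.
Step 5 — Ohm's law: I = V / Z_total = (76.13 - j78.01) / (15.8 - j7.615e+05) = 0.0001024 + j9.997e-05 A.
Step 6 — Convert to polar: |I| = 0.0001431 A, ∠I = 44.3°.

I = 0.0001431∠44.3° A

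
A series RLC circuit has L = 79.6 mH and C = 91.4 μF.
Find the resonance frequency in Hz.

Step 1 — Resonance condition Im(Z)=0 gives ω₀ = 1/√(LC).
Step 2 — ω₀ = 1/√(0.0796·9.14e-05) = 370.7 rad/s.
Step 3 — f₀ = ω₀/(2π) = 59.01 Hz.

f₀ = 59.01 Hz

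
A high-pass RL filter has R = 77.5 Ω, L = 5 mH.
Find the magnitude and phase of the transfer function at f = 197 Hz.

Step 1 — Angular frequency: ω = 2π·197 = 1238 rad/s.
Step 2 — Transfer function: H(jω) = jωL/(R + jωL).
Step 3 — Numerator jωL = j·6.189; denominator R + jωL = 77.5 + j6.189.
Step 4 — H = 0.006337 + j0.07935.
Step 5 — Magnitude: |H| = 0.0796 (-22.0 dB); phase: φ = 85.4°.

|H| = 0.0796 (-22.0 dB), φ = 85.4°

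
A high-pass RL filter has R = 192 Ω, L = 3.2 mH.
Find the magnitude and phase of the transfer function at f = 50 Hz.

Step 1 — Angular frequency: ω = 2π·50 = 314.2 rad/s.
Step 2 — Transfer function: H(jω) = jωL/(R + jωL).
Step 3 — Numerator jωL = j·1.005; denominator R + jωL = 192 + j1.005.
Step 4 — H = 2.741e-05 + j0.005236.
Step 5 — Magnitude: |H| = 0.005236 (-45.6 dB); phase: φ = 89.7°.

|H| = 0.005236 (-45.6 dB), φ = 89.7°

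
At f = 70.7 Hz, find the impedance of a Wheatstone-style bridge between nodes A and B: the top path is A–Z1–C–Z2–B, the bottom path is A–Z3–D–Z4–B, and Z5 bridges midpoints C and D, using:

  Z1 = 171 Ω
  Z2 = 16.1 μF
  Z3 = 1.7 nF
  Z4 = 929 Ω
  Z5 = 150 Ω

Step 1 — Angular frequency: ω = 2π·f = 2π·70.7 = 444.2 rad/s.
Step 2 — Component impedances:
  Z1: Z = R = 171 Ω
  Z2: Z = 1/(jωC) = -j/(ω·C) = 0 - j139.8 Ω
  Z3: Z = 1/(jωC) = -j/(ω·C) = 0 - j1.324e+06 Ω
  Z4: Z = R = 929 Ω
  Z5: Z = R = 150 Ω
Step 3 — Bridge requires nodal analysis (the Z5 bridge couples midpoints C and D, so the two paths cannot be reduced to a simple series/parallel combination). Setting node B to ground and injecting 1 A at node A, the 3-node admittance system at A, C, D solves to V_A = Z_AB = 188.8 - j137.5 Ω = 233.6∠-36.1° Ω.

Z = 188.8 - j137.5 Ω = 233.6∠-36.1° Ω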